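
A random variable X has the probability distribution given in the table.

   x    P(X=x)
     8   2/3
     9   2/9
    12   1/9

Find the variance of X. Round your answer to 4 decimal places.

1.5556

E[X] = (2/3)·8 + (2/9)·9 + (1/9)·12 = 26/3
E[X²] = (2/3)·64 + (2/9)·81 + (1/9)·144 = 230/3
Var(X) = 230/3 − (26/3)² = 14/9 ≈ 1.5556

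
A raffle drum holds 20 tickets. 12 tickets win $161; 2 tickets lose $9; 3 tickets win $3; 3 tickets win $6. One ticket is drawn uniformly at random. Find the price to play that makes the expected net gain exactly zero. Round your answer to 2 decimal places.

$97.05

E[payout] = (12/20)·161 + (2/20)·(-9) + (3/20)·3 + (3/20)·6 = 1941/20
Fair fee = E[payout] = 1941/20 ≈ $97.05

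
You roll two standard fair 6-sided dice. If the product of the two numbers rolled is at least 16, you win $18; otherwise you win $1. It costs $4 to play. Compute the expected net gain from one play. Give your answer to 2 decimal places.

$2.19

E[payout] = (25/36)·1 + (11/36)·18 = 223/36
Expected profit = 223/36 − 4 = 79/36 ≈ $2.19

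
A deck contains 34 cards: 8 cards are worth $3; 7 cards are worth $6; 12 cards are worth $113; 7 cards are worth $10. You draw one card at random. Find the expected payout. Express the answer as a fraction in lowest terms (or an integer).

E[payout] = (8/34)·3 + (7/34)·6 + (12/34)·113 + (7/34)·10 = 746/17

746/17 dollars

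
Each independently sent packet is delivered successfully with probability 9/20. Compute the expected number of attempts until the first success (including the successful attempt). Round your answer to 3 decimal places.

2.222

For a geometric distribution, E[trials] = 1/p = 1/(9/20) = 20/9.
≈ 2.222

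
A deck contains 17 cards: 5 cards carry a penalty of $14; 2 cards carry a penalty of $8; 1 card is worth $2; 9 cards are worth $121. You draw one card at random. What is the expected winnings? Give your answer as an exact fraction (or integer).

1005/17 dollars

E[payout] = (5/17)·(-14) + (2/17)·(-8) + (1/17)·2 + (9/17)·121 = 1005/17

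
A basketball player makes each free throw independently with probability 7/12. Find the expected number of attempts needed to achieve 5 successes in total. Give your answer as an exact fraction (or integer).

By linearity (sum of 5 independent geometric waits), E[trials] = 5/p = 5/(7/12) = 60/7.

60/7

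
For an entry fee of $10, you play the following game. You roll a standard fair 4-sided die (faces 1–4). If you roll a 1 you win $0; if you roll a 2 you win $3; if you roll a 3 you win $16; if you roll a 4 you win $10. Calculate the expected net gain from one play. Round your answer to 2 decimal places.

E[payout] = (1/4)·0 + (1/4)·3 + (1/4)·10 + (1/4)·16 = 29/4
Expected profit = 29/4 − 10 = -11/4 ≈ -$2.75

-$2.75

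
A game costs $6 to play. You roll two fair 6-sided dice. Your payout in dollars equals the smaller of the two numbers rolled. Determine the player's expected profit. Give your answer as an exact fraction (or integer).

Distribution of the smaller of the two numbers rolled: 1 w.p. 11/36, 2 w.p. 1/4, 3 w.p. 7/36, 4 w.p. 5/36, 5 w.p. 1/12, 6 w.p. 1/36
E[payout] = (11/36)·1 + (1/4)·2 + (7/36)·3 + (5/36)·4 + (1/12)·5 + (1/36)·6 = 91/36
Expected profit = 91/36 − 6 = -125/36

-125/36 dollars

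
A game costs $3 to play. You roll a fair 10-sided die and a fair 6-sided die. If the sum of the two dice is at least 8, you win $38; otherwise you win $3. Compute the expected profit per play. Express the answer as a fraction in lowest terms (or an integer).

E[payout] = (7/20)·3 + (13/20)·38 = 103/4
Expected profit = 103/4 − 3 = 91/4

91/4 dollars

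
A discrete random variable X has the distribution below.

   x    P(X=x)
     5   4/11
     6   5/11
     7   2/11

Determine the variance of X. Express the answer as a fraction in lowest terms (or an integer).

62/121

E[X] = (4/11)·5 + (5/11)·6 + (2/11)·7 = 64/11
E[X²] = (4/11)·25 + (5/11)·36 + (2/11)·49 = 378/11
Var(X) = 378/11 − (64/11)² = 62/121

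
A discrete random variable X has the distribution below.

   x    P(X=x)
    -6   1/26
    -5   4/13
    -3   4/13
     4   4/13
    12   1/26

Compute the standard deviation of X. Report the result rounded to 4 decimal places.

E[X] = -1, E[X²] = 290/13
Var(X) = E[X²] − (E[X])² = 290/13 − 1 = 277/13
SD(X) = √(277/13) ≈ 4.6160

4.6160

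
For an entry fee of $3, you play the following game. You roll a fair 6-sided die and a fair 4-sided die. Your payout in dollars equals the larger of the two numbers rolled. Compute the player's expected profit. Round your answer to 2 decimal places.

Distribution of the larger of the two numbers rolled: 1 w.p. 1/24, 2 w.p. 1/8, 3 w.p. 5/24, 4 w.p. 7/24, 5 w.p. 1/6, 6 w.p. 1/6
E[payout] = (1/24)·1 + (1/8)·2 + (5/24)·3 + (7/24)·4 + (1/6)·5 + (1/6)·6 = 47/12
Expected profit = 47/12 − 3 = 11/12 ≈ $0.92

$0.92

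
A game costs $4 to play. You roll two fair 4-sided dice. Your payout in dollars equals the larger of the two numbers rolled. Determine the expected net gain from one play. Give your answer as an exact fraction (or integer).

-7/8 dollars

Distribution of the larger of the two numbers rolled: 1 w.p. 1/16, 2 w.p. 3/16, 3 w.p. 5/16, 4 w.p. 7/16
E[payout] = (1/16)·1 + (3/16)·2 + (5/16)·3 + (7/16)·4 = 25/8
Expected profit = 25/8 − 4 = -7/8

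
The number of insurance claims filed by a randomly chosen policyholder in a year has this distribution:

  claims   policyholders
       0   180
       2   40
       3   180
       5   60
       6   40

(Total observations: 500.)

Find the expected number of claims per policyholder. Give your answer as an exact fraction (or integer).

58/25

Total = 500, so P(claims=0) = 180/500, etc.
E[X] = (9/25)·0 + (2/25)·2 + (9/25)·3 + (3/25)·5 + (2/25)·6
     = 58/25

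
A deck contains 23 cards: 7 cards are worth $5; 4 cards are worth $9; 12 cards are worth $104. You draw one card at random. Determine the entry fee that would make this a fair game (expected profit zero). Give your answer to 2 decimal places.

E[payout] = (7/23)·5 + (4/23)·9 + (12/23)·104 = 1319/23
Fair fee = E[payout] = 1319/23 ≈ $57.35

$57.35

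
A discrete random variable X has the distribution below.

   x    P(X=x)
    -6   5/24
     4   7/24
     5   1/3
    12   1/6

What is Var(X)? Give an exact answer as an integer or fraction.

E[X] = (5/24)·(-6) + (7/24)·4 + (1/3)·5 + (1/6)·12 = 43/12
E[X²] = (5/24)·36 + (7/24)·16 + (1/3)·25 + (1/6)·144 = 89/2
Var(X) = 89/2 − (43/12)² = 4559/144

4559/144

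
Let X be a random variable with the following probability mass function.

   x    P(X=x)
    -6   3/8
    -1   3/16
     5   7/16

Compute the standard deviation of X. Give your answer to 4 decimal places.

4.9561

E[X] = -1/4, E[X²] = 197/8
Var(X) = E[X²] − (E[X])² = 197/8 − 1/16 = 393/16
SD(X) = √(393/16) ≈ 4.9561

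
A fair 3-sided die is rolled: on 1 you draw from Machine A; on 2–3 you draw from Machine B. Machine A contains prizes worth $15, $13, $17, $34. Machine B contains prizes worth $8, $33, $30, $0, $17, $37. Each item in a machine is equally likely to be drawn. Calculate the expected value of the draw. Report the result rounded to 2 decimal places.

$20.47

E[X | Machine A] = (15 + 13 + 17 + 34)/4 = 79/4
E[X | Machine B] = (8 + 33 + 30 + 0 + 17 + 37)/6 = 125/6
E[X] = (1/3)·79/4 + (2/3)·125/6 = 737/36 ≈ 20.47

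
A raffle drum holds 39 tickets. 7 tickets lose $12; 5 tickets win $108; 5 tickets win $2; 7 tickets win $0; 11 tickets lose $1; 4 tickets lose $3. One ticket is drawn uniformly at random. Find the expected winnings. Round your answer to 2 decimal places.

E[payout] = (7/39)·(-12) + (5/39)·108 + (5/39)·2 + (7/39)·0 + (11/39)·(-1) + (4/39)·(-3) = 443/39
≈ $11.36

$11.36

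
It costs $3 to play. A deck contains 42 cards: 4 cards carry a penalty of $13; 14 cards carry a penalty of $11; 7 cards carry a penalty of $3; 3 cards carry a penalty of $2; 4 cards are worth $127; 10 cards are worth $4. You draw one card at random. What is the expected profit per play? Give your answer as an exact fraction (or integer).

9/2 dollars

E[payout] = (4/42)·(-13) + (14/42)·(-11) + (7/42)·(-3) + (3/42)·(-2) + (4/42)·127 + (10/42)·4 = 15/2
Expected profit = 15/2 − 3 = 9/2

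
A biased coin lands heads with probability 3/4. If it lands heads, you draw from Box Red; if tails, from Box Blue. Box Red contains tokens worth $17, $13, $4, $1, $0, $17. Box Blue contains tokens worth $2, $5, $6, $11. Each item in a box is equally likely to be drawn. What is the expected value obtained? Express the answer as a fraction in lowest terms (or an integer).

E[X | Box Red] = (17 + 13 + 4 + 1 + 0 + 17)/6 = 26/3
E[X | Box Blue] = (2 + 5 + 6 + 11)/4 = 6
E[X] = (3/4)·26/3 + (1/4)·6 = 8

$8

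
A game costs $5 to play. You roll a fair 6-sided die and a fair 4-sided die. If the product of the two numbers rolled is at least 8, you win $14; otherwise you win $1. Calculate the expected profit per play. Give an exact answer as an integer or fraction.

5/2 dollars

E[payout] = (1/2)·1 + (1/2)·14 = 15/2
Expected profit = 15/2 − 5 = 5/2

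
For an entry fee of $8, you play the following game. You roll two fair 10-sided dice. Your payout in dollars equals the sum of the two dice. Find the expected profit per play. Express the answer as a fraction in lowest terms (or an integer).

$3

Distribution of the sum of the two dice: 2 w.p. 1/100, 3 w.p. 1/50, 4 w.p. 3/100, 5 w.p. 1/25, 6 w.p. 1/20, 7 w.p. 3/50, …
E[payout] = (1/100)·2 + (1/50)·3 + (3/100)·4 + (1/25)·5 + (1/20)·6 + (3/50)·7 + (7/100)·8 + (2/25)·9 + (9/100)·10 + (1/10)·11 + (9/100)·12 + (2/25)·13 + (7/100)·14 + (3/50)·15 + (1/20)·16 + (1/25)·17 + (3/100)·18 + (1/50)·19 + (1/100)·20 = 11
Expected profit = 11 − 8 = 3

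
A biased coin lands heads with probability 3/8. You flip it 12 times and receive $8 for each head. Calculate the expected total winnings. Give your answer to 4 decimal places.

$36.0000

E[#heads] = 12·3/8 = 9/2 (linearity over flips).
E[winnings] = 8·9/2 = 36.
≈ 36.0000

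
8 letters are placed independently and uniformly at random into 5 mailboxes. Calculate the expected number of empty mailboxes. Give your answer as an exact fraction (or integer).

65536/78125

Let Xⱼ=1 if mailbox j is empty. P(Xⱼ=1) = ((5-1)/5)^8 = 65536/390625.
By linearity, E[#empty] = 5·65536/390625 = 65536/78125.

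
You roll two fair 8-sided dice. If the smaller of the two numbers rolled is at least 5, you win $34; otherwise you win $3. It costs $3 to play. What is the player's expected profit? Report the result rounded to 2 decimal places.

$7.75

E[payout] = (3/4)·3 + (1/4)·34 = 43/4
Expected profit = 43/4 − 3 = 31/4 ≈ $7.75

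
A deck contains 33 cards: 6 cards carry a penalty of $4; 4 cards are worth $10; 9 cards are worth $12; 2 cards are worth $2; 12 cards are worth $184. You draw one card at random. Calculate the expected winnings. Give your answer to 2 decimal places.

$70.79

E[payout] = (6/33)·(-4) + (4/33)·10 + (9/33)·12 + (2/33)·2 + (12/33)·184 = 2336/33
≈ $70.79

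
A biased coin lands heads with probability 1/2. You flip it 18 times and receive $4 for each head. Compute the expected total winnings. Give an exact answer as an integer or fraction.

E[#heads] = 18·1/2 = 9 (linearity over flips).
E[winnings] = 4·9 = 36.

$36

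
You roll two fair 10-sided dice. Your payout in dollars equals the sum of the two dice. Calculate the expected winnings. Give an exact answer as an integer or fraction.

$11

Distribution of the sum of the two dice: 2 w.p. 1/100, 3 w.p. 1/50, 4 w.p. 3/100, 5 w.p. 1/25, 6 w.p. 1/20, 7 w.p. 3/50, …
E[payout] = (1/100)·2 + (1/50)·3 + (3/100)·4 + (1/25)·5 + (1/20)·6 + (3/50)·7 + (7/100)·8 + (2/25)·9 + (9/100)·10 + (1/10)·11 + (9/100)·12 + (2/25)·13 + (7/100)·14 + (3/50)·15 + (1/20)·16 + (1/25)·17 + (3/100)·18 + (1/50)·19 + (1/100)·20 = 11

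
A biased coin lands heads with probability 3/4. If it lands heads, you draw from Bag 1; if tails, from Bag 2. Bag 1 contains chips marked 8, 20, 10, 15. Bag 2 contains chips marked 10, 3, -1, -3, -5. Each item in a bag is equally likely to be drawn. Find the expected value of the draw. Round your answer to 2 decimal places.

10.14

E[X | Bag 1] = (8 + 20 + 10 + 15)/4 = 53/4
E[X | Bag 2] = (10 + 3 − 1 − 3 − 5)/5 = 4/5
E[X] = (3/4)·53/4 + (1/4)·4/5 = 811/80 ≈ 10.14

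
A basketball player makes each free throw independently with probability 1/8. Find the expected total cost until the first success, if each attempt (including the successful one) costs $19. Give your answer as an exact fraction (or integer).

$152

E[#attempts] = 1/p = 8; E[cost] = 19·8 = 152.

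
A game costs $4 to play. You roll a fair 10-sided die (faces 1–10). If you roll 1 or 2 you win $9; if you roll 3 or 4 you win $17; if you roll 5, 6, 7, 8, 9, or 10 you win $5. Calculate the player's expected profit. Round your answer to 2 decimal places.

$4.20

E[payout] = (3/5)·5 + (1/5)·9 + (1/5)·17 = 41/5
Expected profit = 41/5 − 4 = 21/5 ≈ $4.20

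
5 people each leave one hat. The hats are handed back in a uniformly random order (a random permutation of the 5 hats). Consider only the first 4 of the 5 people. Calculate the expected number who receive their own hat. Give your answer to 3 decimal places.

0.800

Let Xᵢ = 1 if person i gets their own hat. For each i, P(Xᵢ=1) = 1/5.
By linearity of expectation, E[X₁+…+X_4] = 4·(1/5) = 4/5.
≈ 0.800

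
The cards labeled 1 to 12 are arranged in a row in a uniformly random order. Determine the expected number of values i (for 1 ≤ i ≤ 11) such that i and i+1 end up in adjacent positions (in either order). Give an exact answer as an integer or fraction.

For each i ∈ {1,…,11}, let Xᵢ = 1 if i and i+1 are adjacent. P(Xᵢ=1) = 2·(12−1)!/12! = 2/12.
By linearity, E[ΣXᵢ] = (11)·(2/12) = 11/6.

11/6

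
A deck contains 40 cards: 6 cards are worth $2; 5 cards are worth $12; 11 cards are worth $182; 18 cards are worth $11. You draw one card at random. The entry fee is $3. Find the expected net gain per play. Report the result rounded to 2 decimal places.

E[payout] = (6/40)·2 + (5/40)·12 + (11/40)·182 + (18/40)·11 = 284/5
Expected profit = 284/5 − 3 = 269/5 ≈ $53.80

$53.80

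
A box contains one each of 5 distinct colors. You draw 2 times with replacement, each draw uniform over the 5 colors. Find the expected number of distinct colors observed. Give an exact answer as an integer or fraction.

Let Xⱼ=1 if type j appears at least once. P(Xⱼ=1) = 1 − ((5−1)/5)^2 = 9/25.
E[#distinct] = 5·9/25 = 9/5.

9/5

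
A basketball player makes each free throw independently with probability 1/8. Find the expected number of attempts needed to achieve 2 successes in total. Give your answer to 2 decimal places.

16.00

By linearity (sum of 2 independent geometric waits), E[trials] = 2/p = 2/(1/8) = 16.
≈ 16.00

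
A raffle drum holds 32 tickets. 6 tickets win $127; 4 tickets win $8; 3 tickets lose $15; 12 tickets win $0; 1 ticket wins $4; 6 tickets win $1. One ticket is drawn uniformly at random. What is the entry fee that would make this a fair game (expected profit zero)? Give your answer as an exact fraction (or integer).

E[payout] = (6/32)·127 + (4/32)·8 + (3/32)·(-15) + (12/32)·0 + (1/32)·4 + (6/32)·1 = 759/32
Fair fee = E[payout] = 759/32

759/32 dollars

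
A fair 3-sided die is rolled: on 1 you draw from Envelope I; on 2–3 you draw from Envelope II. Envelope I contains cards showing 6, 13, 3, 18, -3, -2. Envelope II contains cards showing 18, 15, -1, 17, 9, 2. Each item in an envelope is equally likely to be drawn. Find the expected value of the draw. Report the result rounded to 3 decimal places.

8.611

E[X | Envelope I] = (6 + 13 + 3 + 18 − 3 − 2)/6 = 35/6
E[X | Envelope II] = (18 + 15 − 1 + 17 + 9 + 2)/6 = 10
E[X] = (1/3)·35/6 + (2/3)·10 = 155/18 ≈ 8.611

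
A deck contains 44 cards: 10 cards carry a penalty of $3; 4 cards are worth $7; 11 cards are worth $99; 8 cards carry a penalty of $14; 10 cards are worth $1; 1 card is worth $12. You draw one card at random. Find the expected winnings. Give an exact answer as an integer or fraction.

997/44 dollars

E[payout] = (10/44)·(-3) + (4/44)·7 + (11/44)·99 + (8/44)·(-14) + (10/44)·1 + (1/44)·12 = 997/44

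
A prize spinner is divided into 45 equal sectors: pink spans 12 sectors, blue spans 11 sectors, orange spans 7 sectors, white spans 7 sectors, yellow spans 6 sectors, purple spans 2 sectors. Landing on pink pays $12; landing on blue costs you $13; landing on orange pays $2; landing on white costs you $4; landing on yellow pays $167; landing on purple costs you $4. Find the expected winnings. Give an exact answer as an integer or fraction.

109/5 dollars

E[payout] = (12/45)·12 + (11/45)·(-13) + (7/45)·2 + (7/45)·(-4) + (6/45)·167 + (2/45)·(-4) = 109/5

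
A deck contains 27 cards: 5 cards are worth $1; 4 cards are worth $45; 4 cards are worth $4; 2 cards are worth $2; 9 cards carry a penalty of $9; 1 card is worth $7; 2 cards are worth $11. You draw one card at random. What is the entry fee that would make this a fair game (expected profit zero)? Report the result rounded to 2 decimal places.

$5.67

E[payout] = (5/27)·1 + (4/27)·45 + (4/27)·4 + (2/27)·2 + (9/27)·(-9) + (1/27)·7 + (2/27)·11 = 17/3
Fair fee = E[payout] = 17/3 ≈ $5.67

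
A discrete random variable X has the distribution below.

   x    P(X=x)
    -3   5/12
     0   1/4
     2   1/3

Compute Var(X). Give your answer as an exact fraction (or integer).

683/144

E[X] = (5/12)·(-3) + (1/4)·0 + (1/3)·2 = -7/12
E[X²] = (5/12)·9 + (1/4)·0 + (1/3)·4 = 61/12
Var(X) = 61/12 − (-7/12)² = 683/144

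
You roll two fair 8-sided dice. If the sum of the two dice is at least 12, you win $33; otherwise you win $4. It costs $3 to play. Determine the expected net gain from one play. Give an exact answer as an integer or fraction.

499/64 dollars

E[payout] = (49/64)·4 + (15/64)·33 = 691/64
Expected profit = 691/64 − 3 = 499/64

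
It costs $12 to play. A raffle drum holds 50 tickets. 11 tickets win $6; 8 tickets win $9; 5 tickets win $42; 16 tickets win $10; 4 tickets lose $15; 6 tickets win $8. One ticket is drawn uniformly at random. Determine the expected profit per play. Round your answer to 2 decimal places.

-$2.08

E[payout] = (11/50)·6 + (8/50)·9 + (5/50)·42 + (16/50)·10 + (4/50)·(-15) + (6/50)·8 = 248/25
Expected profit = 248/25 − 12 = -52/25 ≈ -$2.08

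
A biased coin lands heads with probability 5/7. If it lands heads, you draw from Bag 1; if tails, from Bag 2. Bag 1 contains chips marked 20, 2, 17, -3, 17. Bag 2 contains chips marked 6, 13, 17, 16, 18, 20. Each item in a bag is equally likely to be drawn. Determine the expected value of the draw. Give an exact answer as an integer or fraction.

83/7

E[X | Bag 1] = (20 + 2 + 17 − 3 + 17)/5 = 53/5
E[X | Bag 2] = (6 + 13 + 17 + 16 + 18 + 20)/6 = 15
E[X] = (5/7)·53/5 + (2/7)·15 = 83/7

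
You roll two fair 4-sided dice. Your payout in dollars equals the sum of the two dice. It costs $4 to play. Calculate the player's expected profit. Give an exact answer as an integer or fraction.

Distribution of the sum of the two dice: 2 w.p. 1/16, 3 w.p. 1/8, 4 w.p. 3/16, 5 w.p. 1/4, 6 w.p. 3/16, 7 w.p. 1/8, …
E[payout] = (1/16)·2 + (1/8)·3 + (3/16)·4 + (1/4)·5 + (3/16)·6 + (1/8)·7 + (1/16)·8 = 5
Expected profit = 5 − 4 = 1

$1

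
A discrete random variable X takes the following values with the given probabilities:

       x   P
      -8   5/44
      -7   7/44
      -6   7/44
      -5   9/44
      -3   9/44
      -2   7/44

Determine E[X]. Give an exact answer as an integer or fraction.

E[X] = (5/44)·(-8) + (7/44)·(-7) + (7/44)·(-6) + (9/44)·(-5) + (9/44)·(-3) + (7/44)·(-2)
     = -217/44

-217/44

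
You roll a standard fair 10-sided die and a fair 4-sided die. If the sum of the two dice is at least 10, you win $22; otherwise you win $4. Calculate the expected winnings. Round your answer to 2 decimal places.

E[payout] = (13/20)·4 + (7/20)·22 = 103/10
≈ $10.30

$10.30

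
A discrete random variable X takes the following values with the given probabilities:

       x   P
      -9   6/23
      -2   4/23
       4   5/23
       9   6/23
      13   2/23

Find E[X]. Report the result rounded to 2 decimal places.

E[X] = (6/23)·(-9) + (4/23)·(-2) + (5/23)·4 + (6/23)·9 + (2/23)·13
     = 38/23 ≈ 1.65

1.65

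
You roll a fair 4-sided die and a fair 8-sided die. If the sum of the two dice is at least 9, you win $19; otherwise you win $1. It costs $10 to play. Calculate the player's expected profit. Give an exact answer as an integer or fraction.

-27/8 dollars

E[payout] = (11/16)·1 + (5/16)·19 = 53/8
Expected profit = 53/8 − 10 = -27/8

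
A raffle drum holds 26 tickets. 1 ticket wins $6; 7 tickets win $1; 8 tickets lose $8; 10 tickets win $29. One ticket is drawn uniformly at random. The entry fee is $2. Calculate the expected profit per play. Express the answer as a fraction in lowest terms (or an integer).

E[payout] = (1/26)·6 + (7/26)·1 + (8/26)·(-8) + (10/26)·29 = 239/26
Expected profit = 239/26 − 2 = 187/26

187/26 dollars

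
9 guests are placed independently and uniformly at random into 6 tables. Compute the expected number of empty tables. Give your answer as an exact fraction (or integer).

1953125/1679616

Let Xⱼ=1 if table j is empty. P(Xⱼ=1) = ((6-1)/6)^9 = 1953125/10077696.
By linearity, E[#empty] = 6·1953125/10077696 = 1953125/1679616.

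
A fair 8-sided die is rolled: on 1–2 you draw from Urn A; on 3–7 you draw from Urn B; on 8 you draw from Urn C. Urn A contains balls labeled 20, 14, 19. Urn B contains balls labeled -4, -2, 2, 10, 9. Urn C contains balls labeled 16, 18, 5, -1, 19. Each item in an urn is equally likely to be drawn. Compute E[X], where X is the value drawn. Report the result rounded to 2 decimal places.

7.72

E[X | Urn A] = (20 + 14 + 19)/3 = 53/3
E[X | Urn B] = (-4 − 2 + 2 + 10 + 9)/5 = 3
E[X | Urn C] = (16 + 18 + 5 − 1 + 19)/5 = 57/5
E[X] = (1/4)·53/3 + (5/8)·3 + (1/8)·57/5 = 463/60 ≈ 7.72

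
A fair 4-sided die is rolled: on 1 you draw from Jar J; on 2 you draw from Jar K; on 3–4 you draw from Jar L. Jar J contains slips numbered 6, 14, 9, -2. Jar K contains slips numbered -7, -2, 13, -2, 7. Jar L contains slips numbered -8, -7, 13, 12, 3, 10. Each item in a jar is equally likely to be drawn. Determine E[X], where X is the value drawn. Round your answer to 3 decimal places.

4.054

E[X | Jar J] = (6 + 14 + 9 − 2)/4 = 27/4
E[X | Jar K] = (-7 − 2 + 13 − 2 + 7)/5 = 9/5
E[X | Jar L] = (-8 − 7 + 13 + 12 + 3 + 10)/6 = 23/6
E[X] = (1/4)·27/4 + (1/4)·9/5 + (1/2)·23/6 = 973/240 ≈ 4.054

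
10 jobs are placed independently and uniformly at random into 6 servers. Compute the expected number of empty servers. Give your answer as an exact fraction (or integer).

Let Xⱼ=1 if server j is empty. P(Xⱼ=1) = ((6-1)/6)^10 = 9765625/60466176.
By linearity, E[#empty] = 6·9765625/60466176 = 9765625/10077696.

9765625/10077696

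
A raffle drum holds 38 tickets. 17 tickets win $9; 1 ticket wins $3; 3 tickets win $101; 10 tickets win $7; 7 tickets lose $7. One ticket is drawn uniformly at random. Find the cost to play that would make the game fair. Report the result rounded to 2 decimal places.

E[payout] = (17/38)·9 + (1/38)·3 + (3/38)·101 + (10/38)·7 + (7/38)·(-7) = 240/19
Fair fee = E[payout] = 240/19 ≈ $12.63

$12.63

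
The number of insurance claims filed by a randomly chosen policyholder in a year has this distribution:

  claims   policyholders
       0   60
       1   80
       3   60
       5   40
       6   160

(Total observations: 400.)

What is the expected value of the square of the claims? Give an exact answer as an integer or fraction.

Total = 400, so P(claims=0) = 60/400, etc.
E[X²] = (3/20)·0 + (1/5)·1 + (3/20)·9 + (1/10)·25 + (2/5)·36
     = 369/20

369/20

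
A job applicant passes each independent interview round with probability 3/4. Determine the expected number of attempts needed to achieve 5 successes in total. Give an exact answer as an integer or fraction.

By linearity (sum of 5 independent geometric waits), E[trials] = 5/p = 5/(3/4) = 20/3.

20/3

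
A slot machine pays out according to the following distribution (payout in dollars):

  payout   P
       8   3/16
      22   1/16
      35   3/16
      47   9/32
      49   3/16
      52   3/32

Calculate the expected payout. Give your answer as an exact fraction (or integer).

1175/32 dollars

E[X] = (3/16)·8 + (1/16)·22 + (3/16)·35 + (9/32)·47 + (3/16)·49 + (3/32)·52
     = 1175/32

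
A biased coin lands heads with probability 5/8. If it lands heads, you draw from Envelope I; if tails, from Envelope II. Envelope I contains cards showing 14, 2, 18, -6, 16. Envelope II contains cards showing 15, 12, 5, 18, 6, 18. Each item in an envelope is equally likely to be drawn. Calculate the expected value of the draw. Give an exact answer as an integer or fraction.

E[X | Envelope I] = (14 + 2 + 18 − 6 + 16)/5 = 44/5
E[X | Envelope II] = (15 + 12 + 5 + 18 + 6 + 18)/6 = 37/3
E[X] = (5/8)·44/5 + (3/8)·37/3 = 81/8

81/8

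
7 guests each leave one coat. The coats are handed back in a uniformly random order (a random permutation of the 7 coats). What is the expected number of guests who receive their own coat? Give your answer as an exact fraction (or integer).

1

Let Xᵢ = 1 if person i gets their own coat. For each i, P(Xᵢ=1) = 1/7.
By linearity of expectation, E[X₁+…+X_7] = 7·(1/7) = 1.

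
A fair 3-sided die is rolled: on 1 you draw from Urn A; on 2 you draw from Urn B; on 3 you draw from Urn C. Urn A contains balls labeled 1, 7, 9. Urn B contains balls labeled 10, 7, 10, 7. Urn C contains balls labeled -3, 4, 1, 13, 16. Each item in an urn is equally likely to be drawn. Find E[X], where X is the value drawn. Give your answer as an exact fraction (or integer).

611/90

E[X | Urn A] = (1 + 7 + 9)/3 = 17/3
E[X | Urn B] = (10 + 7 + 10 + 7)/4 = 17/2
E[X | Urn C] = (-3 + 4 + 1 + 13 + 16)/5 = 31/5
E[X] = (1/3)·17/3 + (1/3)·17/2 + (1/3)·31/5 = 611/90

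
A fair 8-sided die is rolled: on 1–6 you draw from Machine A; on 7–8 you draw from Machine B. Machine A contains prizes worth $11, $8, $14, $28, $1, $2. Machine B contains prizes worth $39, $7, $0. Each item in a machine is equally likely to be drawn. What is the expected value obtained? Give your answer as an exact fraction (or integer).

E[X | Machine A] = (11 + 8 + 14 + 28 + 1 + 2)/6 = 32/3
E[X | Machine B] = (39 + 7 + 0)/3 = 46/3
E[X] = (3/4)·32/3 + (1/4)·46/3 = 71/6

71/6 dollars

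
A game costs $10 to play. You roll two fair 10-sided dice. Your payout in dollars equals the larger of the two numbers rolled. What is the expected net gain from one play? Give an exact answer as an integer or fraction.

-57/20 dollars

Distribution of the larger of the two numbers rolled: 1 w.p. 1/100, 2 w.p. 3/100, 3 w.p. 1/20, 4 w.p. 7/100, 5 w.p. 9/100, 6 w.p. 11/100, …
E[payout] = (1/100)·1 + (3/100)·2 + (1/20)·3 + (7/100)·4 + (9/100)·5 + (11/100)·6 + (13/100)·7 + (3/20)·8 + (17/100)·9 + (19/100)·10 = 143/20
Expected profit = 143/20 − 10 = -57/20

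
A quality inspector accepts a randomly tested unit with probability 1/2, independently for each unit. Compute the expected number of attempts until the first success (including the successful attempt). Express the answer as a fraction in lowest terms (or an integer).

2

For a geometric distribution, E[trials] = 1/p = 1/(1/2) = 2.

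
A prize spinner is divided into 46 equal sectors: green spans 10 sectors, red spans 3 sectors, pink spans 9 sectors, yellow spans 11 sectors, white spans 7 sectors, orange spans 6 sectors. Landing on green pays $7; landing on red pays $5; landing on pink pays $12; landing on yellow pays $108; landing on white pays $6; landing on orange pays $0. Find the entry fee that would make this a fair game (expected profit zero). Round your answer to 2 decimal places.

E[payout] = (10/46)·7 + (3/46)·5 + (9/46)·12 + (11/46)·108 + (7/46)·6 + (6/46)·0 = 1423/46
Fair fee = E[payout] = 1423/46 ≈ $30.93

$30.93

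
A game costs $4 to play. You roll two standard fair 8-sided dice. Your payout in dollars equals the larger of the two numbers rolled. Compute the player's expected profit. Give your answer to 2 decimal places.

Distribution of the larger of the two numbers rolled: 1 w.p. 1/64, 2 w.p. 3/64, 3 w.p. 5/64, 4 w.p. 7/64, 5 w.p. 9/64, 6 w.p. 11/64, …
E[payout] = (1/64)·1 + (3/64)·2 + (5/64)·3 + (7/64)·4 + (9/64)·5 + (11/64)·6 + (13/64)·7 + (15/64)·8 = 93/16
Expected profit = 93/16 − 4 = 29/16 ≈ $1.81

$1.81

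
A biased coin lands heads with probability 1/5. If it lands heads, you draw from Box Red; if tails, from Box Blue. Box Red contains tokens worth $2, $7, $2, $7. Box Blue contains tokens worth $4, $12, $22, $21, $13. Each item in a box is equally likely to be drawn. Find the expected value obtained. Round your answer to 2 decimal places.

$12.42

E[X | Box Red] = (2 + 7 + 2 + 7)/4 = 9/2
E[X | Box Blue] = (4 + 12 + 22 + 21 + 13)/5 = 72/5
E[X] = (1/5)·9/2 + (4/5)·72/5 = 621/50 ≈ 12.42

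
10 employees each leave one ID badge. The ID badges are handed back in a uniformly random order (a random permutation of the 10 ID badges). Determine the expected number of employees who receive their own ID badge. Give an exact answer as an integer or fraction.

1

Let Xᵢ = 1 if person i gets their own ID badge. For each i, P(Xᵢ=1) = 1/10.
By linearity of expectation, E[X₁+…+X_10] = 10·(1/10) = 1.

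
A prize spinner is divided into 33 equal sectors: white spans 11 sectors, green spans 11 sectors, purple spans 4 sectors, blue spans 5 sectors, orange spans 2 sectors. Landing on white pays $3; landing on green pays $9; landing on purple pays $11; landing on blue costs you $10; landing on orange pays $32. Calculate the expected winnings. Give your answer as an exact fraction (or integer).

190/33 dollars

E[payout] = (11/33)·3 + (11/33)·9 + (4/33)·11 + (5/33)·(-10) + (2/33)·32 = 190/33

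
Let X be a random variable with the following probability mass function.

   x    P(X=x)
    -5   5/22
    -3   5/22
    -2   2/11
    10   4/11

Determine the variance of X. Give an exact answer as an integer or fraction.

E[X] = (5/22)·(-5) + (5/22)·(-3) + (2/11)·(-2) + (4/11)·10 = 16/11
E[X²] = (5/22)·25 + (5/22)·9 + (2/11)·4 + (4/11)·100 = 493/11
Var(X) = 493/11 − (16/11)² = 5167/121

5167/121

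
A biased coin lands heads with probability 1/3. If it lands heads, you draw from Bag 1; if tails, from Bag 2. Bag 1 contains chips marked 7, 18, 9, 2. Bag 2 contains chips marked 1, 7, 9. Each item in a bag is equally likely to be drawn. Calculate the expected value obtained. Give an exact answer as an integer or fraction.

61/9

E[X | Bag 1] = (7 + 18 + 9 + 2)/4 = 9
E[X | Bag 2] = (1 + 7 + 9)/3 = 17/3
E[X] = (1/3)·9 + (2/3)·17/3 = 61/9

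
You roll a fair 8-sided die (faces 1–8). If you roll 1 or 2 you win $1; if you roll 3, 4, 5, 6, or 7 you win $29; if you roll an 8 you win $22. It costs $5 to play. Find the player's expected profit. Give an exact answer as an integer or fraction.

E[payout] = (1/4)·1 + (1/8)·22 + (5/8)·29 = 169/8
Expected profit = 169/8 − 5 = 129/8

129/8 dollars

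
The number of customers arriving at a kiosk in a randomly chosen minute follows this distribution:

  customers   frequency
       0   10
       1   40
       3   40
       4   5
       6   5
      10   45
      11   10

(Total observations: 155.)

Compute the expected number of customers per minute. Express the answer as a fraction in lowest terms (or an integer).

154/31

Total = 155, so P(customers=0) = 10/155, etc.
E[X] = (2/31)·0 + (8/31)·1 + (8/31)·3 + (1/31)·4 + (1/31)·6 + (9/31)·10 + (2/31)·11
     = 154/31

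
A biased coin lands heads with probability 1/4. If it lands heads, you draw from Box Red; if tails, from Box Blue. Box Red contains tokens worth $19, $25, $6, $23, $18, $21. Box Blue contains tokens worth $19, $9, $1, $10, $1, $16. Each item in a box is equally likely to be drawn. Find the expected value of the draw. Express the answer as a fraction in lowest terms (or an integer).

35/3 dollars

E[X | Box Red] = (19 + 25 + 6 + 23 + 18 + 21)/6 = 56/3
E[X | Box Blue] = (19 + 9 + 1 + 10 + 1 + 16)/6 = 28/3
E[X] = (1/4)·56/3 + (3/4)·28/3 = 35/3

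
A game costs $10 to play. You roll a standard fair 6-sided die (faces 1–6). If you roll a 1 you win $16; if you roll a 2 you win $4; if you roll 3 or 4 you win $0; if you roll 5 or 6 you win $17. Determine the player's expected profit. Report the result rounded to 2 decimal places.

E[payout] = (1/3)·0 + (1/6)·4 + (1/6)·16 + (1/3)·17 = 9
Expected profit = 9 − 10 = -1 ≈ -$1.00

-$1.00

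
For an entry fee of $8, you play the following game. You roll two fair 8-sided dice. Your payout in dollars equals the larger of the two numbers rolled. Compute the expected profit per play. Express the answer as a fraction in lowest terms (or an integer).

Distribution of the larger of the two numbers rolled: 1 w.p. 1/64, 2 w.p. 3/64, 3 w.p. 5/64, 4 w.p. 7/64, 5 w.p. 9/64, 6 w.p. 11/64, …
E[payout] = (1/64)·1 + (3/64)·2 + (5/64)·3 + (7/64)·4 + (9/64)·5 + (11/64)·6 + (13/64)·7 + (15/64)·8 = 93/16
Expected profit = 93/16 − 8 = -35/16

-35/16 dollars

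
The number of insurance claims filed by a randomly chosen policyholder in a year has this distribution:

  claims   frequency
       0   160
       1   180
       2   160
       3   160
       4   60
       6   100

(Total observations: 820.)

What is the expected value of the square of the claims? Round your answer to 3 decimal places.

Total = 820, so P(claims=0) = 160/820, etc.
E[X²] = (8/41)·0 + (9/41)·1 + (8/41)·4 + (8/41)·9 + (3/41)·16 + (5/41)·36
     = 341/41 ≈ 8.317

8.317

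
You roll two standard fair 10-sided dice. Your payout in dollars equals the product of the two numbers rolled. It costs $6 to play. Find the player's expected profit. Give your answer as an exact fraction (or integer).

97/4 dollars

Distribution of the product of the two numbers rolled: 1 w.p. 1/100, 2 w.p. 1/50, 3 w.p. 1/50, 4 w.p. 3/100, 5 w.p. 1/50, 6 w.p. 1/25, …
E[payout] = (1/100)·1 + (1/50)·2 + (1/50)·3 + (3/100)·4 + (1/50)·5 + (1/25)·6 + (1/50)·7 + (1/25)·8 + (3/100)·9 + (1/25)·10 + (1/25)·12 + (1/50)·14 + (1/50)·15 + (3/100)·16 + (1/25)·18 + (1/25)·20 + (1/50)·21 + (1/25)·24 + (1/100)·25 + (1/50)·27 + (1/50)·28 + (1/25)·30 + (1/50)·32 + (1/50)·35 + (3/100)·36 + (1/25)·40 + (1/50)·42 + (1/50)·45 + (1/50)·48 + (1/100)·49 + (1/50)·50 + (1/50)·54 + (1/50)·56 + (1/50)·60 + (1/50)·63 + (1/100)·64 + (1/50)·70 + (1/50)·72 + (1/50)·80 + (1/100)·81 + (1/50)·90 + (1/100)·100 = 121/4
Expected profit = 121/4 − 6 = 97/4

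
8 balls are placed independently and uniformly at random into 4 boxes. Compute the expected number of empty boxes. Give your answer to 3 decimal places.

0.400

Let Xⱼ=1 if box j is empty. P(Xⱼ=1) = ((4-1)/4)^8 = 6561/65536.
By linearity, E[#empty] = 4·6561/65536 = 6561/16384.
≈ 0.400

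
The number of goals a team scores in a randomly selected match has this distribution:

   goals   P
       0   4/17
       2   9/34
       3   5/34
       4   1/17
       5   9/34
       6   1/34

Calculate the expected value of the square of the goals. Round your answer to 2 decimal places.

E[X²] = (4/17)·0 + (9/34)·4 + (5/34)·9 + (1/17)·16 + (9/34)·25 + (1/34)·36
     = 11 ≈ 11.00

11.00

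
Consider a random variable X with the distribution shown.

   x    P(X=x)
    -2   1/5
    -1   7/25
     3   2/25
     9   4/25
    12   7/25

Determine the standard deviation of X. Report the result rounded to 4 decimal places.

E[X] = 109/25, E[X²] = 1377/25
Var(X) = E[X²] − (E[X])² = 1377/25 − 11881/625 = 22544/625
SD(X) = √(22544/625) ≈ 6.0059

6.0059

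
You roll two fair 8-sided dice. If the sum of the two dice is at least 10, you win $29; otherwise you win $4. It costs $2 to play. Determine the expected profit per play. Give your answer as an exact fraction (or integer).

E[payout] = (9/16)·4 + (7/16)·29 = 239/16
Expected profit = 239/16 − 2 = 207/16

207/16 dollars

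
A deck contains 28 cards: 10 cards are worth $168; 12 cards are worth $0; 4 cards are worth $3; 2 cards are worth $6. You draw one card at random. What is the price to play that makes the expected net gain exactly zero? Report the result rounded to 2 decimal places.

$60.86

E[payout] = (10/28)·168 + (12/28)·0 + (4/28)·3 + (2/28)·6 = 426/7
Fair fee = E[payout] = 426/7 ≈ $60.86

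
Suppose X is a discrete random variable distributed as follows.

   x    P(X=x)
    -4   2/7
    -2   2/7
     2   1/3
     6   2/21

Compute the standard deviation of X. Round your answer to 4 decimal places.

3.2015

E[X] = -10/21, E[X²] = 220/21
Var(X) = E[X²] − (E[X])² = 220/21 − 100/441 = 4520/441
SD(X) = √(4520/441) ≈ 3.2015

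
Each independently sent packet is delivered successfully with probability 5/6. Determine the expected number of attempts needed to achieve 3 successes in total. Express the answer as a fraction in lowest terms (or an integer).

18/5

By linearity (sum of 3 independent geometric waits), E[trials] = 3/p = 3/(5/6) = 18/5.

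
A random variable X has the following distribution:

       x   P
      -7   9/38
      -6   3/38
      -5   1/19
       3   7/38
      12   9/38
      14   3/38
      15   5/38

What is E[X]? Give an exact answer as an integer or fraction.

155/38

E[X] = (9/38)·(-7) + (3/38)·(-6) + (1/19)·(-5) + (7/38)·3 + (9/38)·12 + (3/38)·14 + (5/38)·15
     = 155/38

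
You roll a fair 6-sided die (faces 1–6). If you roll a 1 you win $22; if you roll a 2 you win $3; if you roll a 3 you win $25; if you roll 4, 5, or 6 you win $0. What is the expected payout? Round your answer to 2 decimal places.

$8.33

E[payout] = (1/2)·0 + (1/6)·3 + (1/6)·22 + (1/6)·25 = 25/3
≈ $8.33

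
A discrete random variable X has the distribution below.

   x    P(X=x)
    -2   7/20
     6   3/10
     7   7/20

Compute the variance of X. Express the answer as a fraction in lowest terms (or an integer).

6699/400

E[X] = (7/20)·(-2) + (3/10)·6 + (7/20)·7 = 71/20
E[X²] = (7/20)·4 + (3/10)·36 + (7/20)·49 = 587/20
Var(X) = 587/20 − (71/20)² = 6699/400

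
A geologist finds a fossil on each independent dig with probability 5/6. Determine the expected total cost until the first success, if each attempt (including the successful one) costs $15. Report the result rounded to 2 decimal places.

$18.00

E[#attempts] = 1/p = 6/5; E[cost] = 15·6/5 = 18.
≈ 18.00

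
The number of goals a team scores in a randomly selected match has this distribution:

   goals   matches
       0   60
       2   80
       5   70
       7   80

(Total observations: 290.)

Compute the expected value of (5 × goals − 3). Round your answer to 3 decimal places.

15.448

Total = 290, so P(goals=0) = 60/290, etc.
E[5x-3] = (6/29)·(-3) + (8/29)·7 + (7/29)·22 + (8/29)·32
     = 448/29 ≈ 15.448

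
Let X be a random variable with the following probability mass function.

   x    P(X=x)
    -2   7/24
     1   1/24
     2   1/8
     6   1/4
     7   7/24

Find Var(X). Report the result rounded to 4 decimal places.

14.4375

E[X] = (7/24)·(-2) + (1/24)·1 + (1/8)·2 + (1/4)·6 + (7/24)·7 = 13/4
E[X²] = (7/24)·4 + (1/24)·1 + (1/8)·4 + (1/4)·36 + (7/24)·49 = 25
Var(X) = 25 − (13/4)² = 231/16 ≈ 14.4375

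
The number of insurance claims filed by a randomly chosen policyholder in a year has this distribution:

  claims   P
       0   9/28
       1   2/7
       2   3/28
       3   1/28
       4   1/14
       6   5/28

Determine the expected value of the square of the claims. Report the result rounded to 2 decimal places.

8.61

E[X²] = (9/28)·0 + (2/7)·1 + (3/28)·4 + (1/28)·9 + (1/14)·16 + (5/28)·36
     = 241/28 ≈ 8.61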